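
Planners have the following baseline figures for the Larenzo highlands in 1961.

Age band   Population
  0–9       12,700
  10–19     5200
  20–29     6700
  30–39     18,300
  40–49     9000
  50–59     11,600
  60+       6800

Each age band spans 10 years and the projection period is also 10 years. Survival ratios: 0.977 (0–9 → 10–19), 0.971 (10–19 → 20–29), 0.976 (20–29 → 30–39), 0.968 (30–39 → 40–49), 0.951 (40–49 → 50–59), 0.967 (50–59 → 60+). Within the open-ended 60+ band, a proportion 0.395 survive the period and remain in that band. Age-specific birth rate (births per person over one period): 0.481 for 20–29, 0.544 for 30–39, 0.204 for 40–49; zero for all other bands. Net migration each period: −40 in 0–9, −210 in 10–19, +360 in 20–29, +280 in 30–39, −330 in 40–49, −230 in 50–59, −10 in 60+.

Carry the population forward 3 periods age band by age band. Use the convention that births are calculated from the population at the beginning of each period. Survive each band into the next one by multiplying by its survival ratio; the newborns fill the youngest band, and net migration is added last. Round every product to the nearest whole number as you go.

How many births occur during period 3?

Call the bands 1 to 7, youngest first.
[period 1]
Births: 6700 × 0.481 = 3223  |  18300 × 0.544 = 9955  |  9000 × 0.204 = 1836 — total 15014
Band 2: 12700 × 0.977 = 12408
Band 3: 5200 × 0.971 = 5049
Band 4: 6700 × 0.976 = 6539
Band 5: 18300 × 0.968 = 17714
Band 6: 9000 × 0.951 = 8559
Band 7: 11600 × 0.967 + 6800 × 0.395 = 11217 + 2686 = 13903
Net migration: Band 1 − 40 → 14974; Band 2 − 210 → 12198; Band 3 + 360 → 5409; Band 4 + 280 → 6819; Band 5 − 330 → 17384; Band 6 − 230 → 8329; Band 7 − 10 → 13893
Population now: 0–9=14974, 10–19=12198, 20–29=5409, 30–39=6819, 40–49=17384, 50–59=8329, 60+=13893
[period 2]
Births: 5409 × 0.481 = 2602  |  6819 × 0.544 = 3710  |  17384 × 0.204 = 3546 — total 9858
Band 2: 14974 × 0.977 = 14630
Band 3: 12198 × 0.971 = 11844
Band 4: 5409 × 0.976 = 5279
Band 5: 6819 × 0.968 = 6601
Band 6: 17384 × 0.951 = 16532
Band 7: 8329 × 0.967 + 13893 × 0.395 = 8054 + 5488 = 13542
Net migration: Band 1 − 40 → 9818; Band 2 − 210 → 14420; Band 3 + 360 → 12204; Band 4 + 280 → 5559; Band 5 − 330 → 6271; Band 6 − 230 → 16302; Band 7 − 10 → 13532
Population now: 0–9=9818, 10–19=14420, 20–29=12204, 30–39=5559, 40–49=6271, 50–59=16302, 60+=13532
[period 3]
Births: 12204 × 0.481 = 5870  |  5559 × 0.544 = 3024  |  6271 × 0.204 = 1279 — total 10173
Band 2: 9818 × 0.977 = 9592
Band 3: 14420 × 0.971 = 14002
Band 4: 12204 × 0.976 = 11911
Band 5: 5559 × 0.968 = 5381
Band 6: 6271 × 0.951 = 5964
Band 7: 16302 × 0.967 + 13532 × 0.395 = 15764 + 5345 = 21109
Net migration: Band 1 − 40 → 10133; Band 2 − 210 → 9382; Band 3 + 360 → 14362; Band 4 + 280 → 12191; Band 5 − 330 → 5051; Band 6 − 230 → 5734; Band 7 − 10 → 21099
Population now: 0–9=10133, 10–19=9382, 20–29=14362, 30–39=12191, 40–49=5051, 50–59=5734, 60+=21099

10173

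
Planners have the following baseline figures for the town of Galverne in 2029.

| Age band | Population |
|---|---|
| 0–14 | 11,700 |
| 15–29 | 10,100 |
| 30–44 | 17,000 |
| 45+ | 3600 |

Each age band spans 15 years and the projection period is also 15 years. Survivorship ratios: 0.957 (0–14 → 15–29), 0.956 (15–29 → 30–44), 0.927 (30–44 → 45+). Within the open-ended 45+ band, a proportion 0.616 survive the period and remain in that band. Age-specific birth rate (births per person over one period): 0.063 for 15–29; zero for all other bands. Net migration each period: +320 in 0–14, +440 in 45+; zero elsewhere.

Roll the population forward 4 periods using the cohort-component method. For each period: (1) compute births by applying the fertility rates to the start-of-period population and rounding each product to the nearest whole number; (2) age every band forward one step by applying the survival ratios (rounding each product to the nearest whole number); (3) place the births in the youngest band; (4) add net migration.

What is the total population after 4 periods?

Numbering the groups 1..4 from youngest to oldest:
[period 1]
Births: 10100 * 0.063 = 636
Group 2: 11700 * 0.957 = 11197
Group 3: 10100 * 0.956 = 9656
Group 4: 17000 * 0.927 + 3600 * 0.616 = 15759 + 2218 = 17977
Net migration: Group 1 + 320 → 956; Group 4 + 440 → 18417
End of period: [956, 11197, 9656, 18417]
[period 2]
Births: 11197 * 0.063 = 705
Group 2: 956 * 0.957 = 915
Group 3: 11197 * 0.956 = 10704
Group 4: 9656 * 0.927 + 18417 * 0.616 = 8951 + 11345 = 20296
Net migration: Group 1 + 320 → 1025; Group 4 + 440 → 20736
End of period: [1025, 915, 10704, 20736]
[period 3]
Births: 915 * 0.063 = 58
Group 2: 1025 * 0.957 = 981
Group 3: 915 * 0.956 = 875
Group 4: 10704 * 0.927 + 20736 * 0.616 = 9923 + 12773 = 22696
Net migration: Group 1 + 320 → 378; Group 4 + 440 → 23136
End of period: [378, 981, 875, 23136]
[period 4]
Births: 981 * 0.063 = 62
Group 2: 378 * 0.957 = 362
Group 3: 981 * 0.956 = 938
Group 4: 875 * 0.927 + 23136 * 0.616 = 811 + 14252 = 15063
Net migration: Group 1 + 320 → 382; Group 4 + 440 → 15503
End of period: [382, 362, 938, 15503]
Total after period 4: 382 + 362 + 938 + 15503 = 17185

17185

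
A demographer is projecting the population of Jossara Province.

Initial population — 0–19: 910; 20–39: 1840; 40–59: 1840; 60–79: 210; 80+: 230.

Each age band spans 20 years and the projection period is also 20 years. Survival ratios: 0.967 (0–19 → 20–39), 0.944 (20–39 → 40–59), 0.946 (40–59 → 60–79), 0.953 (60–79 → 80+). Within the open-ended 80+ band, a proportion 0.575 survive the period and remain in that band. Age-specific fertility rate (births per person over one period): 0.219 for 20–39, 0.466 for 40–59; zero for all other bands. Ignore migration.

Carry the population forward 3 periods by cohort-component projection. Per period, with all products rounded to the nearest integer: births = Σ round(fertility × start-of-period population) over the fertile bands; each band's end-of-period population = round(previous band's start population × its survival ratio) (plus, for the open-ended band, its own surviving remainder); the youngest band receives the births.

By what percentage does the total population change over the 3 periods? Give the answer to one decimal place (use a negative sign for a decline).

23.0

Period 1.
Births: 1840 × 0.219 = 403, 1840 × 0.466 = 857 → 1260
20–39: 910 × 0.967 = 880
40–59: 1840 × 0.944 = 1737
60–79: 1840 × 0.946 = 1741
80+: 210 × 0.953 + 230 × 0.575 = 200 + 132 = 332
Population now: 0–19=1260, 20–39=880, 40–59=1737, 60–79=1741, 80+=332
Period 2.
Births: 880 × 0.219 = 193, 1737 × 0.466 = 809 → 1002
20–39: 1260 × 0.967 = 1218
40–59: 880 × 0.944 = 831
60–79: 1737 × 0.946 = 1643
80+: 1741 × 0.953 + 332 × 0.575 = 1659 + 191 = 1850
Population now: 0–19=1002, 20–39=1218, 40–59=831, 60–79=1643, 80+=1850
Period 3.
Births: 1218 × 0.219 = 267, 831 × 0.466 = 387 → 654
20–39: 1002 × 0.967 = 969
40–59: 1218 × 0.944 = 1150
60–79: 831 × 0.946 = 786
80+: 1643 × 0.953 + 1850 × 0.575 = 1566 + 1064 = 2630
Population now: 0–19=654, 20–39=969, 40–59=1150, 60–79=786, 80+=2630
Total: 5030 → 6189; change = 1159; percentage change = 23.0%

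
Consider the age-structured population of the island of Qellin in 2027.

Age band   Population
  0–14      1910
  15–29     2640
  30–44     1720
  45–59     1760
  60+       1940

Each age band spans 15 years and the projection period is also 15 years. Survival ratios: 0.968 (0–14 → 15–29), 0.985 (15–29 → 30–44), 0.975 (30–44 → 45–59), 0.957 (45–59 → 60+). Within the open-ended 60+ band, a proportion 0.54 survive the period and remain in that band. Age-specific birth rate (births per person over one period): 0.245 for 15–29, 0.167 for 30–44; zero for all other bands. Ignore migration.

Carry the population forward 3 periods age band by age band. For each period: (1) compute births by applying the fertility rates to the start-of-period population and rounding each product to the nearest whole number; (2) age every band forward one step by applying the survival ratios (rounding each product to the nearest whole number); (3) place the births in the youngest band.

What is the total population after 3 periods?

[period 1]
Births: 2640 × 0.245 = 647 ; 1720 × 0.167 = 287 ⇒ total 934
15–29: 1910 × 0.968 = 1849
30–44: 2640 × 0.985 = 2600
45–59: 1720 × 0.975 = 1677
60+: 1760 × 0.957 + 1940 × 0.54 = 1684 + 1048 = 2732
End of period: [934, 1849, 2600, 1677, 2732]
[period 2]
Births: 1849 × 0.245 = 453 ; 2600 × 0.167 = 434 ⇒ total 887
15–29: 934 × 0.968 = 904
30–44: 1849 × 0.985 = 1821
45–59: 2600 × 0.975 = 2535
60+: 1677 × 0.957 + 2732 × 0.54 = 1605 + 1475 = 3080
End of period: [887, 904, 1821, 2535, 3080]
[period 3]
Births: 904 × 0.245 = 221 ; 1821 × 0.167 = 304 ⇒ total 525
15–29: 887 × 0.968 = 859
30–44: 904 × 0.985 = 890
45–59: 1821 × 0.975 = 1775
60+: 2535 × 0.957 + 3080 × 0.54 = 2426 + 1663 = 4089
End of period: [525, 859, 890, 1775, 4089]
Total after period 3: 525 + 859 + 890 + 1775 + 4089 = 8138

8138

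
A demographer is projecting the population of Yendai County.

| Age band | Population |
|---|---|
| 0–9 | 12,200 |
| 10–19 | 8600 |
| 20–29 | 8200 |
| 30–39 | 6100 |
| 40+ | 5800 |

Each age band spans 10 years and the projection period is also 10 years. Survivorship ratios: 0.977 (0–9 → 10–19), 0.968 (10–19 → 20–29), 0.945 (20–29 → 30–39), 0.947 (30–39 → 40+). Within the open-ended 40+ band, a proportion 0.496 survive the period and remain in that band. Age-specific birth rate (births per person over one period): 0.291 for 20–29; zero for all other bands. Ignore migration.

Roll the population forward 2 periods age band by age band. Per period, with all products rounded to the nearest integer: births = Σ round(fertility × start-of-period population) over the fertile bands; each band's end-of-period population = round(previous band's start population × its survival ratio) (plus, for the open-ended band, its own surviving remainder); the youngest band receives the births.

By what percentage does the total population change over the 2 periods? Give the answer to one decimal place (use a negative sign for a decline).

Period 1:
Births: 8200 × 0.291 = 2386
10–19: 12200 × 0.977 = 11919
20–29: 8600 × 0.968 = 8325
30–39: 8200 × 0.945 = 7749
40+: 6100 × 0.947 + 5800 × 0.496 = 5777 + 2877 = 8654
Population now: 0–9=2386, 10–19=11919, 20–29=8325, 30–39=7749, 40+=8654
Period 2:
Births: 8325 × 0.291 = 2423
10–19: 2386 × 0.977 = 2331
20–29: 11919 × 0.968 = 11538
30–39: 8325 × 0.945 = 7867
40+: 7749 × 0.947 + 8654 × 0.496 = 7338 + 4292 = 11630
Population now: 0–9=2423, 10–19=2331, 20–29=11538, 30–39=7867, 40+=11630
Total: 40900 → 35789; change = -5111; percentage change = -12.5%

-12.5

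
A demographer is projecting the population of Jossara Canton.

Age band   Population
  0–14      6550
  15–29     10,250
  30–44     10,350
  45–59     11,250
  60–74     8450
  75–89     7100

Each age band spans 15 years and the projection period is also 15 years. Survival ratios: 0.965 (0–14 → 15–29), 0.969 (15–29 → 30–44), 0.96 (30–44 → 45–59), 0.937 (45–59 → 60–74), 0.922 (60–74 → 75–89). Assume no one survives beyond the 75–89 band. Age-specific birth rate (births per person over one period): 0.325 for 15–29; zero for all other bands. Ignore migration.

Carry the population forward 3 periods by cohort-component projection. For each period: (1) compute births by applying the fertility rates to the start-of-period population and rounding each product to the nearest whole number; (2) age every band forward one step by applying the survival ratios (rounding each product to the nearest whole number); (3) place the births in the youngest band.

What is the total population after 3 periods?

29539

Period 1.
Births: 10250 * 0.325 = 3331
15–29: 6550 * 0.965 = 6321
30–44: 10250 * 0.969 = 9932
45–59: 10350 * 0.96 = 9936
60–74: 11250 * 0.937 = 10541
75–89: 8450 * 0.922 = 7791
Population now: 0–14=3331, 15–29=6321, 30–44=9932, 45–59=9936, 60–74=10541, 75–89=7791
Period 2.
Births: 6321 * 0.325 = 2054
15–29: 3331 * 0.965 = 3214
30–44: 6321 * 0.969 = 6125
45–59: 9932 * 0.96 = 9535
60–74: 9936 * 0.937 = 9310
75–89: 10541 * 0.922 = 9719
Population now: 0–14=2054, 15–29=3214, 30–44=6125, 45–59=9535, 60–74=9310, 75–89=9719
Period 3.
Births: 3214 * 0.325 = 1045
15–29: 2054 * 0.965 = 1982
30–44: 3214 * 0.969 = 3114
45–59: 6125 * 0.96 = 5880
60–74: 9535 * 0.937 = 8934
75–89: 9310 * 0.922 = 8584
Population now: 0–14=1045, 15–29=1982, 30–44=3114, 45–59=5880, 60–74=8934, 75–89=8584
Total after period 3: 1045 + 1982 + 3114 + 5880 + 8934 + 8584 = 29539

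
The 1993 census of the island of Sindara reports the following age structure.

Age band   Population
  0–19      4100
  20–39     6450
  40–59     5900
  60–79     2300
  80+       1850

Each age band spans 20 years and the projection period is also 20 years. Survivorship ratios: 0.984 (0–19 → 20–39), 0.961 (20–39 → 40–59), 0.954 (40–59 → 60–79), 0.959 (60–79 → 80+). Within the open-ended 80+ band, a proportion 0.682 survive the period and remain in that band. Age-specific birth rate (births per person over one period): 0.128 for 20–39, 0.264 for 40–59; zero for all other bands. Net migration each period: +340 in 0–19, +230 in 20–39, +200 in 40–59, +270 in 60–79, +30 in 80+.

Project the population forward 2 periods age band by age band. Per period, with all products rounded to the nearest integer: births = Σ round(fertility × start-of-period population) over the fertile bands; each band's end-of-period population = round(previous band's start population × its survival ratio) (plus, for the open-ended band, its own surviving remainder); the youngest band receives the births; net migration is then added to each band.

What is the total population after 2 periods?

— Period 1 —
Births: 6450 × 0.128 = 826, 5900 × 0.264 = 1558 — total 2384
20–39: 4100 × 0.984 = 4034
40–59: 6450 × 0.961 = 6198
60–79: 5900 × 0.954 = 5629
80+: 2300 × 0.959 + 1850 × 0.682 = 2206 + 1262 = 3468
Net migration: 0–19 + 340 → 2724; 20–39 + 230 → 4264; 40–59 + 200 → 6398; 60–79 + 270 → 5899; 80+ + 30 → 3498
→ [2724, 4264, 6398, 5899, 3498]
— Period 2 —
Births: 4264 × 0.128 = 546, 6398 × 0.264 = 1689 — total 2235
20–39: 2724 × 0.984 = 2680
40–59: 4264 × 0.961 = 4098
60–79: 6398 × 0.954 = 6104
80+: 5899 × 0.959 + 3498 × 0.682 = 5657 + 2386 = 8043
Net migration: 0–19 + 340 → 2575; 20–39 + 230 → 2910; 40–59 + 200 → 4298; 60–79 + 270 → 6374; 80+ + 30 → 8073
→ [2575, 2910, 4298, 6374, 8073]
Total after period 2: 2575 + 2910 + 4298 + 6374 + 8073 = 24230

24230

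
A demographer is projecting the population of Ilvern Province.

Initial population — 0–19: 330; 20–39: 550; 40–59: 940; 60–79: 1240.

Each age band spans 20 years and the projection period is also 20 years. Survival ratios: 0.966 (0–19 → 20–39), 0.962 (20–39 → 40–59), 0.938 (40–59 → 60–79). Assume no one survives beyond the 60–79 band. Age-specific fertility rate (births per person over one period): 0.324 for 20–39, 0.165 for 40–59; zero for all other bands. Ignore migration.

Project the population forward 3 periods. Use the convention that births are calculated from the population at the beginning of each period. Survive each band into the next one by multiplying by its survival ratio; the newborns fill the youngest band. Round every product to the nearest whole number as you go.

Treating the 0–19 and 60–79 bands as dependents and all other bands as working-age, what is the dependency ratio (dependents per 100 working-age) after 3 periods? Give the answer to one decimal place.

89.7

(Bands numbered youngest = 1 to oldest = 4.)
After projecting period 1:
Births: 550 × 0.324 = 178, 940 × 0.165 = 155 → total 333
Band 2: 330 × 0.966 = 319
Band 3: 550 × 0.962 = 529
Band 4: 940 × 0.938 = 882
End of period: [333, 319, 529, 882]
After projecting period 2:
Births: 319 × 0.324 = 103, 529 × 0.165 = 87 → total 190
Band 2: 333 × 0.966 = 322
Band 3: 319 × 0.962 = 307
Band 4: 529 × 0.938 = 496
End of period: [190, 322, 307, 496]
After projecting period 3:
Births: 322 × 0.324 = 104, 307 × 0.165 = 51 → total 155
Band 2: 190 × 0.966 = 184
Band 3: 322 × 0.962 = 310
Band 4: 307 × 0.938 = 288
End of period: [155, 184, 310, 288]
Dependents (band 0–19 + band 60–79) = 155 + 288 = 443; working-age = 494; ratio = 443/494 × 100 = 89.7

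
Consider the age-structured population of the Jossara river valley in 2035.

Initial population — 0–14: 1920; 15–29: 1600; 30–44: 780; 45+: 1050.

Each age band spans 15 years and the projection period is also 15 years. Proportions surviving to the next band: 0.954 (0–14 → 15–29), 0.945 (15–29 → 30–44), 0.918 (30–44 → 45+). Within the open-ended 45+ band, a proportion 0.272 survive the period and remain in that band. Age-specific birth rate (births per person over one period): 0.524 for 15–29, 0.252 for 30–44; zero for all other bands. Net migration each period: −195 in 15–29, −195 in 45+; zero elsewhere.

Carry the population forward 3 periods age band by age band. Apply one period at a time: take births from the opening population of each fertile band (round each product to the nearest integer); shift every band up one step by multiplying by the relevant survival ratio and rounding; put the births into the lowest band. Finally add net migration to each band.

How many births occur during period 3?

After projecting period 1:
Births: 1600 * 0.524 = 838, 780 * 0.252 = 197 — total 1035
15–29: 1920 * 0.954 = 1832
30–44: 1600 * 0.945 = 1512
45+: 780 * 0.918 + 1050 * 0.272 = 716 + 286 = 1002
Net migration: 15–29 − 195 → 1637; 45+ − 195 → 807
End of period: [1035, 1637, 1512, 807]
After projecting period 2:
Births: 1637 * 0.524 = 858, 1512 * 0.252 = 381 — total 1239
15–29: 1035 * 0.954 = 987
30–44: 1637 * 0.945 = 1547
45+: 1512 * 0.918 + 807 * 0.272 = 1388 + 220 = 1608
Net migration: 15–29 − 195 → 792; 45+ − 195 → 1413
End of period: [1239, 792, 1547, 1413]
After projecting period 3:
Births: 792 * 0.524 = 415, 1547 * 0.252 = 390 — total 805
15–29: 1239 * 0.954 = 1182
30–44: 792 * 0.945 = 748
45+: 1547 * 0.918 + 1413 * 0.272 = 1420 + 384 = 1804
Net migration: 15–29 − 195 → 987; 45+ − 195 → 1609
End of period: [805, 987, 748, 1609]

805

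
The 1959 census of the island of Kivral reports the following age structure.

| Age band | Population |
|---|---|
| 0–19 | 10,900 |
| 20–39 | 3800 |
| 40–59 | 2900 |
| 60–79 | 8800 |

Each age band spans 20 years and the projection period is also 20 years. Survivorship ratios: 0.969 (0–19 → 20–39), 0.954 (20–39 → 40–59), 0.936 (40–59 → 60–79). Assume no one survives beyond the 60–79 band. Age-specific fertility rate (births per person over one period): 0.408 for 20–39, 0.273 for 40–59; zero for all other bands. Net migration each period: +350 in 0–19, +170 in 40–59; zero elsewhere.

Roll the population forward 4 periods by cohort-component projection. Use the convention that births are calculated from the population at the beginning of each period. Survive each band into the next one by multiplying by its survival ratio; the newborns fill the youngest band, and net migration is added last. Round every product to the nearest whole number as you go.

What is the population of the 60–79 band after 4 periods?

2489

Let band 1 be 0–19 through band 4 = 60–79.
After projecting period 1:
Births: 3800 * 0.408 = 1550, 2900 * 0.273 = 792 → total 2342
Band 2: 10900 * 0.969 = 10562
Band 3: 3800 * 0.954 = 3625
Band 4: 2900 * 0.936 = 2714
Net migration: Band 1 + 350 → 2692; Band 3 + 170 → 3795
End of period: [2692, 10562, 3795, 2714]
After projecting period 2:
Births: 10562 * 0.408 = 4309, 3795 * 0.273 = 1036 → total 5345
Band 2: 2692 * 0.969 = 2609
Band 3: 10562 * 0.954 = 10076
Band 4: 3795 * 0.936 = 3552
Net migration: Band 1 + 350 → 5695; Band 3 + 170 → 10246
End of period: [5695, 2609, 10246, 3552]
After projecting period 3:
Births: 2609 * 0.408 = 1064, 10246 * 0.273 = 2797 → total 3861
Band 2: 5695 * 0.969 = 5518
Band 3: 2609 * 0.954 = 2489
Band 4: 10246 * 0.936 = 9590
Net migration: Band 1 + 350 → 4211; Band 3 + 170 → 2659
End of period: [4211, 5518, 2659, 9590]
After projecting period 4:
Births: 5518 * 0.408 = 2251, 2659 * 0.273 = 726 → total 2977
Band 2: 4211 * 0.969 = 4080
Band 3: 5518 * 0.954 = 5264
Band 4: 2659 * 0.936 = 2489
Net migration: Band 1 + 350 → 3327; Band 3 + 170 → 5434
End of period: [3327, 4080, 5434, 2489]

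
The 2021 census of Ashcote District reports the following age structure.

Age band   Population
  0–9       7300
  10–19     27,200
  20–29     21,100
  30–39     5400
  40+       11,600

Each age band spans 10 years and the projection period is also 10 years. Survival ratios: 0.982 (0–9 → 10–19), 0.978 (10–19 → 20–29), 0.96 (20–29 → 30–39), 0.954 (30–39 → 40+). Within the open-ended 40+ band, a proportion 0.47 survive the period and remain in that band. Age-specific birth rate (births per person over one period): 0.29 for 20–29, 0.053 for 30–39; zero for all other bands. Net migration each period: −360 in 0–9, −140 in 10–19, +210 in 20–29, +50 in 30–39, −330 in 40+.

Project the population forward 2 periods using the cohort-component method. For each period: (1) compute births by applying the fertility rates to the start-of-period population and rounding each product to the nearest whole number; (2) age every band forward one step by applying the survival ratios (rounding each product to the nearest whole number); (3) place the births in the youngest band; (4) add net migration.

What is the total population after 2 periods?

71032

Numbering the bands 1..5 from youngest to oldest:
[period 1]
Births: 21100 * 0.29 = 6119  |  5400 * 0.053 = 286 ⇒ total 6405
Band 2: 7300 * 0.982 = 7169
Band 3: 27200 * 0.978 = 26602
Band 4: 21100 * 0.96 = 20256
Band 5: 5400 * 0.954 + 11600 * 0.47 = 5152 + 5452 = 10604
Net migration: Band 1 − 360 → 6045; Band 2 − 140 → 7029; Band 3 + 210 → 26812; Band 4 + 50 → 20306; Band 5 − 330 → 10274
Giving 6045 / 7029 / 26812 / 20306 / 10274.
[period 2]
Births: 26812 * 0.29 = 7775  |  20306 * 0.053 = 1076 ⇒ total 8851
Band 2: 6045 * 0.982 = 5936
Band 3: 7029 * 0.978 = 6874
Band 4: 26812 * 0.96 = 25740
Band 5: 20306 * 0.954 + 10274 * 0.47 = 19372 + 4829 = 24201
Net migration: Band 1 − 360 → 8491; Band 2 − 140 → 5796; Band 3 + 210 → 7084; Band 4 + 50 → 25790; Band 5 − 330 → 23871
Giving 8491 / 5796 / 7084 / 25790 / 23871.
Total after period 2: 8491 + 5796 + 7084 + 25790 + 23871 = 71032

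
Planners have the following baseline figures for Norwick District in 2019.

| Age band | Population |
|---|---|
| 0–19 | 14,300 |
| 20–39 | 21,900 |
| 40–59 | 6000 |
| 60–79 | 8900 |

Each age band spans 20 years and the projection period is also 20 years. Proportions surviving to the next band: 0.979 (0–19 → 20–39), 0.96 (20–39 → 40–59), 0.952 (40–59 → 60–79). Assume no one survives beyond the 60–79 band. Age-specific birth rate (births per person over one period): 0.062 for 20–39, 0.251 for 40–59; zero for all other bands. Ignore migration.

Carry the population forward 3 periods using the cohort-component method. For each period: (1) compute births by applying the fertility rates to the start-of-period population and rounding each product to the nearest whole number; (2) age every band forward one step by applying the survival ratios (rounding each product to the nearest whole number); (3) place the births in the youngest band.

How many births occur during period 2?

Call the bands 1 to 4, youngest first.
Period 1.
Births: 21900 × 0.062 = 1358 ; 6000 × 0.251 = 1506 → 2864
Band 2: 14300 × 0.979 = 14000
Band 3: 21900 × 0.96 = 21024
Band 4: 6000 × 0.952 = 5712
Giving 2864 / 14000 / 21024 / 5712.
Period 2.
Births: 14000 × 0.062 = 868 ; 21024 × 0.251 = 5277 → 6145
Band 2: 2864 × 0.979 = 2804
Band 3: 14000 × 0.96 = 13440
Band 4: 21024 × 0.952 = 20015
Giving 6145 / 2804 / 13440 / 20015.

6145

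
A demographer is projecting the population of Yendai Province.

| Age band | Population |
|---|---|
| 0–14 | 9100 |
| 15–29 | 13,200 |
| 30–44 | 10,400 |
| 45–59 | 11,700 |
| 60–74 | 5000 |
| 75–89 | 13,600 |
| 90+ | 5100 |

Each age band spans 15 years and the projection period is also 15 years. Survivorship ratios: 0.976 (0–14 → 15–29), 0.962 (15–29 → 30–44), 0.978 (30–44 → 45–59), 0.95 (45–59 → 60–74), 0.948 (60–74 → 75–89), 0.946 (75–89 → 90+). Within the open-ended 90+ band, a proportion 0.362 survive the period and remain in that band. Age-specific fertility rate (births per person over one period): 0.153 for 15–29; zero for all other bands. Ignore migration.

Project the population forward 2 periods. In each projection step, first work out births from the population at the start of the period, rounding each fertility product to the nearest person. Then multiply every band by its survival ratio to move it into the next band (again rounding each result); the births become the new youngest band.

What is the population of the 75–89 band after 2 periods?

Let band 1 be 0–14 through band 7 = 90+.
— Period 1 —
Births: 13200 × 0.153 = 2020
Band 2: 9100 × 0.976 = 8882
Band 3: 13200 × 0.962 = 12698
Band 4: 10400 × 0.978 = 10171
Band 5: 11700 × 0.95 = 11115
Band 6: 5000 × 0.948 = 4740
Band 7: 13600 × 0.946 + 5100 × 0.362 = 12866 + 1846 = 14712
→ [2020, 8882, 12698, 10171, 11115, 4740, 14712]
— Period 2 —
Births: 8882 × 0.153 = 1359
Band 2: 2020 × 0.976 = 1972
Band 3: 8882 × 0.962 = 8544
Band 4: 12698 × 0.978 = 12419
Band 5: 10171 × 0.95 = 9662
Band 6: 11115 × 0.948 = 10537
Band 7: 4740 × 0.946 + 14712 × 0.362 = 4484 + 5326 = 9810
→ [1359, 1972, 8544, 12419, 9662, 10537, 9810]

10537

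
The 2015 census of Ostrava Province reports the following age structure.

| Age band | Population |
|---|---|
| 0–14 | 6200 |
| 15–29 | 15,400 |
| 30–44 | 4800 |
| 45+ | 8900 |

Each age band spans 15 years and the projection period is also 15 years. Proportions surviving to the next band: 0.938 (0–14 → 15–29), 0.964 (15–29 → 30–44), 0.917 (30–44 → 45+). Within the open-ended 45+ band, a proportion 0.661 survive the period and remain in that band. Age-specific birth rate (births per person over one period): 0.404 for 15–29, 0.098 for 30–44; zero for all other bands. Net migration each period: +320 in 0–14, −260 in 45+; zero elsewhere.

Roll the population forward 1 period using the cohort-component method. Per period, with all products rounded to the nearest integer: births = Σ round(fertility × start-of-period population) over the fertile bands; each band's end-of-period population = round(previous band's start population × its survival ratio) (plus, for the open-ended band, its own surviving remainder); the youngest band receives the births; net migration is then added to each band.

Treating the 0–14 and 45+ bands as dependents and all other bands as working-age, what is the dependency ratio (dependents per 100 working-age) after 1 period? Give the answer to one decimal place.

82.5

Call the groups 1 to 4, youngest first.
— Period 1 —
Births: 15400 * 0.404 = 6222  |  4800 * 0.098 = 470 ⇒ total 6692
Group 2: 6200 * 0.938 = 5816
Group 3: 15400 * 0.964 = 14846
Group 4: 4800 * 0.917 + 8900 * 0.661 = 4402 + 5883 = 10285
Net migration: Group 1 + 320 → 7012; Group 4 − 260 → 10025
End of period: [7012, 5816, 14846, 10025]
Dependents (band 0–14 + band 45+) = 7012 + 10025 = 17037; working-age = 20662; ratio = 17037/20662 × 100 = 82.5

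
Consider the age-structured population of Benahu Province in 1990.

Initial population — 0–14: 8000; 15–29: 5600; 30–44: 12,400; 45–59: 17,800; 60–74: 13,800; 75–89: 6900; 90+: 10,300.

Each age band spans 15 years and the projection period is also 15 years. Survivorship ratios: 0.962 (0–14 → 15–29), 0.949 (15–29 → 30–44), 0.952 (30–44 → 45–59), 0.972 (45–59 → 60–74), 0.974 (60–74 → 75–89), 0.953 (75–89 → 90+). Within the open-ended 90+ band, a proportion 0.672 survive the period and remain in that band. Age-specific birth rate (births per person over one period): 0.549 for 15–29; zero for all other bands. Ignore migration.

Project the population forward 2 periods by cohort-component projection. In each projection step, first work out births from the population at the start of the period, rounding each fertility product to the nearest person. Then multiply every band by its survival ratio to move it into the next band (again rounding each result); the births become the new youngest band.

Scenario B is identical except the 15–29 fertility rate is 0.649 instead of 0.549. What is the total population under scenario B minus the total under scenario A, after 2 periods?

Call the bands 1 to 7, youngest first.
[period 1]
Births: 5600 × 0.549 = 3074
Band 2: 8000 × 0.962 = 7696
Band 3: 5600 × 0.949 = 5314
Band 4: 12400 × 0.952 = 11805
Band 5: 17800 × 0.972 = 17302
Band 6: 13800 × 0.974 = 13441
Band 7: 6900 × 0.953 + 10300 × 0.672 = 6576 + 6922 = 13498
Giving 3074 / 7696 / 5314 / 11805 / 17302 / 13441 / 13498.
[period 2]
Births: 7696 × 0.549 = 4225
Band 2: 3074 × 0.962 = 2957
Band 3: 7696 × 0.949 = 7304
Band 4: 5314 × 0.952 = 5059
Band 5: 11805 × 0.972 = 11474
Band 6: 17302 × 0.974 = 16852
Band 7: 13441 × 0.953 + 13498 × 0.672 = 12809 + 9071 = 21880
Giving 4225 / 2957 / 7304 / 5059 / 11474 / 16852 / 21880.
Scenario A total after 2 periods: 69751
Scenario B projection —
[period 1]
Births: 5600 × 0.649 = 3634
Band 2: 8000 × 0.962 = 7696
Band 3: 5600 × 0.949 = 5314
Band 4: 12400 × 0.952 = 11805
Band 5: 17800 × 0.972 = 17302
Band 6: 13800 × 0.974 = 13441
Band 7: 6900 × 0.953 + 10300 × 0.672 = 6576 + 6922 = 13498
Giving 3634 / 7696 / 5314 / 11805 / 17302 / 13441 / 13498.
[period 2]
Births: 7696 × 0.649 = 4995
Band 2: 3634 × 0.962 = 3496
Band 3: 7696 × 0.949 = 7304
Band 4: 5314 × 0.952 = 5059
Band 5: 11805 × 0.972 = 11474
Band 6: 17302 × 0.974 = 16852
Band 7: 13441 × 0.953 + 13498 × 0.672 = 12809 + 9071 = 21880
Giving 4995 / 3496 / 7304 / 5059 / 11474 / 16852 / 21880.
Scenario B total after 2 periods: 71060
Difference B − A = 71060 − 69751 = 1309

1309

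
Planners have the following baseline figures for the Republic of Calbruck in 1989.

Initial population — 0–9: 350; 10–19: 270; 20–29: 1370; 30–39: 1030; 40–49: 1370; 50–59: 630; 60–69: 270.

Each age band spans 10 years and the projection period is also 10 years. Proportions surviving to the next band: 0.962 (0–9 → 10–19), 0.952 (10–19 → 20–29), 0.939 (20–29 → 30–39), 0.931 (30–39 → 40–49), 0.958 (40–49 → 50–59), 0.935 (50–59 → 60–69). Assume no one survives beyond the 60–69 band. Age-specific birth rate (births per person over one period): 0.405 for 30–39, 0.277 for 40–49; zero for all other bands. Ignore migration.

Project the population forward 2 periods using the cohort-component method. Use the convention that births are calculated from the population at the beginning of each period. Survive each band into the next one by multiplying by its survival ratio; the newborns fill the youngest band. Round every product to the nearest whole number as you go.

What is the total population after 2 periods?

Period 1:
Births: 1030 * 0.405 = 417, 1370 * 0.277 = 379 — total 796
10–19: 350 * 0.962 = 337
20–29: 270 * 0.952 = 257
30–39: 1370 * 0.939 = 1286
40–49: 1030 * 0.931 = 959
50–59: 1370 * 0.958 = 1312
60–69: 630 * 0.935 = 589
Population now: 0–9=796, 10–19=337, 20–29=257, 30–39=1286, 40–49=959, 50–59=1312, 60–69=589
Period 2:
Births: 1286 * 0.405 = 521, 959 * 0.277 = 266 — total 787
10–19: 796 * 0.962 = 766
20–29: 337 * 0.952 = 321
30–39: 257 * 0.939 = 241
40–49: 1286 * 0.931 = 1197
50–59: 959 * 0.958 = 919
60–69: 1312 * 0.935 = 1227
Population now: 0–9=787, 10–19=766, 20–29=321, 30–39=241, 40–49=1197, 50–59=919, 60–69=1227
Total after period 2: 787 + 766 + 321 + 241 + 1197 + 919 + 1227 = 5458

5458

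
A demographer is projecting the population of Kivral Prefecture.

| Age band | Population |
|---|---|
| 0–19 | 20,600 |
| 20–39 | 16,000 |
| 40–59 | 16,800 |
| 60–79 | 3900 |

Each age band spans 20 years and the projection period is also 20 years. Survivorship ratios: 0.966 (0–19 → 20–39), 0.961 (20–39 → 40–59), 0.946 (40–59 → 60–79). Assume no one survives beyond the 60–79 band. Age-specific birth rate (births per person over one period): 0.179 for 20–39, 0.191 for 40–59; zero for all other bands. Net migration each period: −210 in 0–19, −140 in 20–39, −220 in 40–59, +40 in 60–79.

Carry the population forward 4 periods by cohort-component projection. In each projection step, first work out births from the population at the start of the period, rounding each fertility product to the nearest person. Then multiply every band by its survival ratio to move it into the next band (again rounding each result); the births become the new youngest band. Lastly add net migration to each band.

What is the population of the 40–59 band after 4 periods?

5421

After projecting period 1:
Births: 16000 × 0.179 = 2864 ; 16800 × 0.191 = 3209 → total 6073
20–39: 20600 × 0.966 = 19900
40–59: 16000 × 0.961 = 15376
60–79: 16800 × 0.946 = 15893
Net migration: 0–19 − 210 → 5863; 20–39 − 140 → 19760; 40–59 − 220 → 15156; 60–79 + 40 → 15933
→ [5863, 19760, 15156, 15933]
After projecting period 2:
Births: 19760 × 0.179 = 3537 ; 15156 × 0.191 = 2895 → total 6432
20–39: 5863 × 0.966 = 5664
40–59: 19760 × 0.961 = 18989
60–79: 15156 × 0.946 = 14338
Net migration: 0–19 − 210 → 6222; 20–39 − 140 → 5524; 40–59 − 220 → 18769; 60–79 + 40 → 14378
→ [6222, 5524, 18769, 14378]
After projecting period 3:
Births: 5524 × 0.179 = 989 ; 18769 × 0.191 = 3585 → total 4574
20–39: 6222 × 0.966 = 6010
40–59: 5524 × 0.961 = 5309
60–79: 18769 × 0.946 = 17755
Net migration: 0–19 − 210 → 4364; 20–39 − 140 → 5870; 40–59 − 220 → 5089; 60–79 + 40 → 17795
→ [4364, 5870, 5089, 17795]
After projecting period 4:
Births: 5870 × 0.179 = 1051 ; 5089 × 0.191 = 972 → total 2023
20–39: 4364 × 0.966 = 4216
40–59: 5870 × 0.961 = 5641
60–79: 5089 × 0.946 = 4814
Net migration: 0–19 − 210 → 1813; 20–39 − 140 → 4076; 40–59 − 220 → 5421; 60–79 + 40 → 4854
→ [1813, 4076, 5421, 4854]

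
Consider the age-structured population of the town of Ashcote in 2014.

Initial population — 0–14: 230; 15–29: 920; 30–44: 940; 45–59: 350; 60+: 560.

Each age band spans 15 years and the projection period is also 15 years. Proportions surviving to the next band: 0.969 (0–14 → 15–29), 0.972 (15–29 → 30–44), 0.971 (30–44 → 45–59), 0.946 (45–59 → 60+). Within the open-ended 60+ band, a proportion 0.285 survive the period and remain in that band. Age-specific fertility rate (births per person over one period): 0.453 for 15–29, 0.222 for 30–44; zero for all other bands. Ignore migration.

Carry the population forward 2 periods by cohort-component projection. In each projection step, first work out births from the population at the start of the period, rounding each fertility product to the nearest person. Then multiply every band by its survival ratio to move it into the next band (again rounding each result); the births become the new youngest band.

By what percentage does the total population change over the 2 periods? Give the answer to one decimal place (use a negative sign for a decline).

After projecting period 1:
Births: 920 × 0.453 = 417, 940 × 0.222 = 209 — total 626
15–29: 230 × 0.969 = 223
30–44: 920 × 0.972 = 894
45–59: 940 × 0.971 = 913
60+: 350 × 0.946 + 560 × 0.285 = 331 + 160 = 491
Giving 626 / 223 / 894 / 913 / 491.
After projecting period 2:
Births: 223 × 0.453 = 101, 894 × 0.222 = 198 — total 299
15–29: 626 × 0.969 = 607
30–44: 223 × 0.972 = 217
45–59: 894 × 0.971 = 868
60+: 913 × 0.946 + 491 × 0.285 = 864 + 140 = 1004
Giving 299 / 607 / 217 / 868 / 1004.
Total: 3000 → 2995; change = -5; percentage change = -0.2%

-0.2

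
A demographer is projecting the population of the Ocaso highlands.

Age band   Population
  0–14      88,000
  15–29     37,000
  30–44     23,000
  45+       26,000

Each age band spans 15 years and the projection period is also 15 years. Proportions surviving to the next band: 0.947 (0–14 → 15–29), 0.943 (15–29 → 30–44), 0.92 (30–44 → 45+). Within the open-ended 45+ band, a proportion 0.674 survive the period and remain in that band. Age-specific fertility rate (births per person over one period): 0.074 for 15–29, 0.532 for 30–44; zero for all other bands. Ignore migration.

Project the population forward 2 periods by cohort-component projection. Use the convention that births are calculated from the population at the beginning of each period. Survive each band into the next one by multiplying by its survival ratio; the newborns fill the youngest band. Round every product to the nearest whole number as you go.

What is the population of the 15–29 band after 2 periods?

Call the bands 1 to 4, youngest first.
After projecting period 1:
Births: 37000 * 0.074 = 2738, 23000 * 0.532 = 12236 — total 14974
Band 2: 88000 * 0.947 = 83336
Band 3: 37000 * 0.943 = 34891
Band 4: 23000 * 0.92 + 26000 * 0.674 = 21160 + 17524 = 38684
Population now: 0–14=14974, 15–29=83336, 30–44=34891, 45+=38684
After projecting period 2:
Births: 83336 * 0.074 = 6167, 34891 * 0.532 = 18562 — total 24729
Band 2: 14974 * 0.947 = 14180
Band 3: 83336 * 0.943 = 78586
Band 4: 34891 * 0.92 + 38684 * 0.674 = 32100 + 26073 = 58173
Population now: 0–14=24729, 15–29=14180, 30–44=78586, 45+=58173

14180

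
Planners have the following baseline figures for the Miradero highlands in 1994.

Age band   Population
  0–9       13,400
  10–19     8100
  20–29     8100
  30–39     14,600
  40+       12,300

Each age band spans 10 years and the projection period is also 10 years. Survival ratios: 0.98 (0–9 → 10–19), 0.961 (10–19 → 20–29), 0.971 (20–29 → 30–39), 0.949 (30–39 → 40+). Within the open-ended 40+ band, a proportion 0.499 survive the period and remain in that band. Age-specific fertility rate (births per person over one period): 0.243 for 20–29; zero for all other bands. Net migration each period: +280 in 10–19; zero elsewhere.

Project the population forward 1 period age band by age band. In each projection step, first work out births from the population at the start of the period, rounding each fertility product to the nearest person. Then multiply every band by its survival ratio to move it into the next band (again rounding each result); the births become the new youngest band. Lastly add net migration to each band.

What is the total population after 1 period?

Period 1.
Births: 8100 × 0.243 = 1968
10–19: 13400 × 0.98 = 13132
20–29: 8100 × 0.961 = 7784
30–39: 8100 × 0.971 = 7865
40+: 14600 × 0.949 + 12300 × 0.499 = 13855 + 6138 = 19993
Net migration: 10–19 + 280 → 13412
Population now: 0–9=1968, 10–19=13412, 20–29=7784, 30–39=7865, 40+=19993
Total after period 1: 1968 + 13412 + 7784 + 7865 + 19993 = 51022

51022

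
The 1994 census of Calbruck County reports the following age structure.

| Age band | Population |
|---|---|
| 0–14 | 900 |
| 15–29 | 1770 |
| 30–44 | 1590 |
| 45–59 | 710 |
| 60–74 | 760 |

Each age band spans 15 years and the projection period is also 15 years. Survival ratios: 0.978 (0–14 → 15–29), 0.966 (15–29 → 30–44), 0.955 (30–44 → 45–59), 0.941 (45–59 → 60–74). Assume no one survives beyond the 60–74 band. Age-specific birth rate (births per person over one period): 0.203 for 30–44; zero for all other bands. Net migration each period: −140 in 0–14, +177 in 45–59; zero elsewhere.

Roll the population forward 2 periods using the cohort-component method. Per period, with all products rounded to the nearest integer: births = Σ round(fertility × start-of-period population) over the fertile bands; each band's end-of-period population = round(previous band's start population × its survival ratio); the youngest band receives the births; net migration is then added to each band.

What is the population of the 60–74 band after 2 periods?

1595

After projecting period 1:
Births: 1590 * 0.203 = 323
15–29: 900 * 0.978 = 880
30–44: 1770 * 0.966 = 1710
45–59: 1590 * 0.955 = 1518
60–74: 710 * 0.941 = 668
Net migration: 0–14 − 140 → 183; 45–59 + 177 → 1695
Population now: 0–14=183, 15–29=880, 30–44=1710, 45–59=1695, 60–74=668
After projecting period 2:
Births: 1710 * 0.203 = 347
15–29: 183 * 0.978 = 179
30–44: 880 * 0.966 = 850
45–59: 1710 * 0.955 = 1633
60–74: 1695 * 0.941 = 1595
Net migration: 0–14 − 140 → 207; 45–59 + 177 → 1810
Population now: 0–14=207, 15–29=179, 30–44=850, 45–59=1810, 60–74=1595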